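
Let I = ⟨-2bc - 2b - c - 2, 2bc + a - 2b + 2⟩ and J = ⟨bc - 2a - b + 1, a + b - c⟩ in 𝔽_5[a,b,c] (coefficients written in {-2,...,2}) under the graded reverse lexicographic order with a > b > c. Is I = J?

Equality of ideals is decidable: compute both reduced Gröbner bases (unique for the ordering) and check whether they agree.
Buchberger on the first generating set:
f_1 = -2bc - 2b - c - 2, LT = bc.
f_2 = 2bc + a - 2b + 2, LT = bc.

S(f_1,f_2): lcm = bc. S = 2a + 2b - 2c.
  leading term a: no divisor's leading term divides it; move 2a to the remainder.
  leading term b: no divisor's leading term divides it; move 2b to the remainder.
  leading term c: no divisor's leading term divides it; move -2c to the remainder.
  remainder 2a + 2b - 2c ≠ 0; add g_3 = 2a + 2b - 2c to the basis.

The other S-polynomials (S(f_1,g_3), S(f_2,g_3)) all reduce to 0 modulo the current basis, so we have a Gröbner basis.
Inter-reduce: drop elements whose leading term is divisible by another's, tail-reduce, and make monic.
Reduced Gröbner basis: {bc + b - 2c + 1, a + b - c}.

Buchberger on the second generating set:
h_1 = bc - 2a - b + 1, LT = bc.
h_2 = a + b - c, LT = a.

The S-polynomials (S(h_1,h_2)) all reduce to 0 modulo the current basis, so we have a Gröbner basis.
Inter-reduce: drop elements whose leading term is divisible by another's, tail-reduce, and make monic.
Reduced Gröbner basis: {bc + b - 2c + 1, a + b - c}.

The two bases agree; hence the ideals are identical.

Yes, the ideals are equal.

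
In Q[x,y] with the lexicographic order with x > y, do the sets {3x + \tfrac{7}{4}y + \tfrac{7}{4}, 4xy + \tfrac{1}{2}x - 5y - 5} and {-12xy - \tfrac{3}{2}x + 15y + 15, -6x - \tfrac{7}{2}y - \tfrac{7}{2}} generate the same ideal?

Two ideals are equal iff their reduced Gröbner bases coincide (the reduced basis is unique for a fixed ordering).
Buchberger on the first generating set:
f_1 = 3x + \tfrac{7}{4}y + \tfrac{7}{4}, LT = x.
f_2 = 4xy + \tfrac{1}{2}x - 5y - 5, LT = xy.

S(f_1,f_2): lcm = xy. S = -\tfrac{1}{8}x + \tfrac{7}{12}y^{2} + \tfrac{11}{6}y + \tfrac{5}{4}.
  reduce S modulo (f_1, f_2):
  remainder \tfrac{7}{12}y^{2} + \tfrac{61}{32}y + \tfrac{127}{96} ≠ 0; add g_3 = \tfrac{7}{12}y^{2} + \tfrac{61}{32}y + \tfrac{127}{96} to the basis.

The other S-polynomials (S(f_1,g_3), S(f_2,g_3)) all reduce to 0 modulo the current basis, so we have a Gröbner basis.
Inter-reduce: drop elements whose leading term is divisible by another's, tail-reduce, and make monic.
Reduced Gröbner basis: {x + \tfrac{7}{12}y + \tfrac{7}{12}, y^{2} + \tfrac{183}{56}y + \tfrac{127}{56}}.

Buchberger on the second generating set:
h_1 = -12xy - \tfrac{3}{2}x + 15y + 15, LT = xy.
h_2 = -6x - \tfrac{7}{2}y - \tfrac{7}{2}, LT = x.

S(h_1,h_2): lcm = xy. S = \tfrac{1}{8}x - \tfrac{7}{12}y^{2} - \tfrac{11}{6}y - \tfrac{5}{4}.
  reduce S modulo (h_1, h_2):
  remainder -\tfrac{7}{12}y^{2} - \tfrac{61}{32}y - \tfrac{127}{96} ≠ 0; add k_3 = -\tfrac{7}{12}y^{2} - \tfrac{61}{32}y - \tfrac{127}{96} to the basis.

The other S-polynomials (S(h_1,k_3), S(h_2,k_3)) all reduce to 0 modulo the current basis, so we have a Gröbner basis.
Inter-reduce: drop elements whose leading term is divisible by another's, tail-reduce, and make monic.
Reduced Gröbner basis: {x + \tfrac{7}{12}y + \tfrac{7}{12}, y^{2} + \tfrac{183}{56}y + \tfrac{127}{56}}.

The two bases agree; hence the ideals are identical.

Yes, the ideals are equal.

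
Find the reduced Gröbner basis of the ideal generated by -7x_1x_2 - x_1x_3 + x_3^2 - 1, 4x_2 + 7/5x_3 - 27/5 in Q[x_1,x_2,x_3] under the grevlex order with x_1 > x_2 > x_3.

f_1 = -7x_1x_2 - x_1x_3 + x_3^2 - 1, LT = x_1x_2.
f_2 = 4x_2 + 7/5x_3 - 27/5, LT = x_2.

S(f_1,f_2): lcm = x_1x_2. S = -29/140x_1x_3 - 1/7x_3^2 + 27/20x_1 + 1/7.
  reduce S modulo (f_1, f_2):
  remainder -29/140x_1x_3 - 1/7x_3^2 + 27/20x_1 + 1/7 ≠ 0; add g_3 = -29/140x_1x_3 - 1/7x_3^2 + 27/20x_1 + 1/7 to the basis.

The other S-polynomials (S(f_1,g_3), S(f_2,g_3)) all reduce to 0 modulo the current basis, so we have a Gröbner basis.
Inter-reduce: drop elements whose leading term is divisible by another's, tail-reduce, and make monic.

G = {x_1x_3 + 20/29x_3^2 - 189/29x_1 - 20/29, x_2 + 7/20x_3 - 27/20}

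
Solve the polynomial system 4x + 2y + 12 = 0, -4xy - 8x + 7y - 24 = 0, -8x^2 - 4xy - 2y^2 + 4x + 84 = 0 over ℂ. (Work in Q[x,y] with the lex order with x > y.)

Compute a lex Gröbner basis by Buchberger's algorithm.
f_1 = 4x + 2y + 12, LT = x.
f_2 = -4xy - 8x + 7y - 24, LT = xy.
f_3 = -8x^2 - 4xy + 4x - 2y^2 + 84, LT = x^2.

S(f_1,f_2): lcm = xy. S = -2x + 1/2y^2 + 19/4y - 6.
  leading term x: subtract (-1/2)·f_1 from -2x + 1/2y^2 + 19/4y - 6 → 1/2y^2 + 23/4y
  leading term y^2: no divisor's leading term divides it; move 1/2y^2 to the remainder.
  leading term y: no divisor's leading term divides it; move 23/4y to the remainder.
  remainder 1/2y^2 + 23/4y ≠ 0; add h_4 = 1/2y^2 + 23/4y to the basis.

S(f_1,f_3): lcm = x^2. S = 7/2x - 1/4y^2 + 21/2.
  leading term x: subtract (7/8)·f_1 from 7/2x - 1/4y^2 + 21/2 → -1/4y^2 - 7/4y
  leading term y^2: subtract (-1/2)·h_4 from -1/4y^2 - 7/4y → 9/8y
  leading term y: no divisor's leading term divides it; move 9/8y to the remainder.
  remainder 9/8y ≠ 0; add h_5 = 9/8y to the basis.

S(f_2,f_3): lcm = x^2y. S = 2x^2 - 1/2xy^2 - 5/4xy + 6x - 1/4y^3 + 21/2y.
  leading term x^2: subtract (1/2x)·f_1 from 2x^2 - 1/2xy^2 - 5/4xy + 6x - 1/4y^3 + 21/2y → -1/2xy^2 - 9/4xy - 1/4y^3 + 21/2y
  leading term xy^2: subtract (-1/8y^2)·f_1 from -1/2xy^2 - 9/4xy - 1/4y^3 + 21/2y → -9/4xy + 3/2y^2 + 21/2y
  leading term xy: subtract (-9/16y)·f_1 from -9/4xy + 3/2y^2 + 21/2y → 21/8y^2 + 69/4y
  leading term y^2: subtract (21/4)·h_4 from 21/8y^2 + 69/4y → -207/16y
  leading term y: subtract (-23/2)·h_5 from -207/16y → 0
  remainder 0.

S(f_1,h_4): leading monomials are coprime, so the S-polynomial reduces to 0 (Buchberger's first criterion).
S(f_2,h_4): lcm = xy^2. S = -19/2xy - 7/4y^2 + 6y.
  leading term xy: subtract (-19/8y)·f_1 from -19/2xy - 7/4y^2 + 6y → 3y^2 + 69/2y
  leading term y^2: subtract (6)·h_4 from 3y^2 + 69/2y → 0
  remainder 0.

S(f_3,h_4): leading monomials are coprime, so the S-polynomial reduces to 0 (Buchberger's first criterion).
S(f_1,h_5): leading monomials are coprime, so the S-polynomial reduces to 0 (Buchberger's first criterion).
S(f_2,h_5): lcm = xy. S = 2x - 7/4y + 6.
  leading term x: subtract (1/2)·f_1 from 2x - 7/4y + 6 → -11/4y
  leading term y: subtract (-22/9)·h_5 from -11/4y → 0
  remainder 0.

S(f_3,h_5): leading monomials are coprime, so the S-polynomial reduces to 0 (Buchberger's first criterion).
S(h_4,h_5): lcm = y^2. S = 23/2y.
  leading term y: subtract (92/9)·h_5 from 23/2y → 0
  remainder 0.

Every S-polynomial of the final basis reduces to 0, so we have a Gröbner basis.
Inter-reduce: drop elements whose leading term is divisible by another's, tail-reduce, and make monic.
Reduced Gröbner basis: {x + 3, y}.

A lex Gröbner basis eliminates variables successively. Here y depends only on y, with roots {0}; lifting each root through the earlier basis elements recovers the full solutions.
  y = 0: the earlier basis element becomes x + 3 = 0, giving x = -3 — point (-3, 0).
Substituting each solution back into the original system confirms all equations vanish.
Zero-dimensionality of the ideal guarantees finitely many solutions over ℂ.

{(-3, 0)}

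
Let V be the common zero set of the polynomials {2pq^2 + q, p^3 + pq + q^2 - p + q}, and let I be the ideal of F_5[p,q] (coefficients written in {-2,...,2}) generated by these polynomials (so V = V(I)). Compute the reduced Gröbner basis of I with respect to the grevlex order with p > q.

G = {q^4 + 2p^2q + q^3 + 2q^2 - 2q, p^3 + pq + q^2 - p + q, pq^2 - 2q}

The reduced Gröbner basis is the canonical form of the ideal for this ordering.

f_1 = 2pq^2 + q, LT = pq^2.
f_2 = p^3 + pq + q^2 - p + q, LT = p^3.

S(f_1,f_2): lcm = p^3q^2. S = -pq^3 - q^4 - 2p^2q + pq^2 - q^3.
  leading term pq^3: subtract (2q)·f_1 from -pq^3 - q^4 - 2p^2q + pq^2 - q^3 → -q^4 - 2p^2q + pq^2 - q^3 - 2q^2
  leading term q^4: no divisor's leading term divides it; move -q^4 to the remainder.
  leading term p^2q: no divisor's leading term divides it; move -2p^2q to the remainder.
  leading term pq^2: subtract (-2)·f_1 from pq^2 - q^3 - 2q^2 → -q^3 - 2q^2 + 2q
  leading term q^3: no divisor's leading term divides it; move -q^3 to the remainder.
  leading term q^2: no divisor's leading term divides it; move -2q^2 to the remainder.
  leading term q: no divisor's leading term divides it; move 2q to the remainder.
  remainder -q^4 - 2p^2q - q^3 - 2q^2 + 2q ≠ 0; add g_3 = -q^4 - 2p^2q - q^3 - 2q^2 + 2q to the basis.

The other S-polynomials (S(f_1,g_3), S(f_2,g_3)) all reduce to 0 modulo the current basis, so we have a Gröbner basis.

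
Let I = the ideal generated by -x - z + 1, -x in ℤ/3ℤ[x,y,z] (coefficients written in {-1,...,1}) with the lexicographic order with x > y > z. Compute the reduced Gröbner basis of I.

This is the nonlinear analogue of row-reducing a linear system.

f_1 = -x - z + 1, LT = x.
f_2 = -x, LT = x.

S(f_1,f_2): lcm = x. S = z - 1.
  reduce S modulo (f_1, f_2):
  remainder z - 1 ≠ 0; add g_3 = z - 1 to the basis.

The other S-polynomials (S(f_1,g_3), S(f_2,g_3)) all reduce to 0 modulo the current basis, so we have a Gröbner basis.
Inter-reduce: drop elements whose leading term is divisible by another's, tail-reduce, and make monic.

G = {x, z - 1}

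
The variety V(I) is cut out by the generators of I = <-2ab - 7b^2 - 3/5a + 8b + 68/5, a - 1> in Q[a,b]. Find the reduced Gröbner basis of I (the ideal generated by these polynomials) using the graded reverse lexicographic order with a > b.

f_1 = -2ab - 7b^2 - 3/5a + 8b + 68/5, LT = ab.
f_2 = a - 1, LT = a.

S(f_1,f_2): lcm = ab. S = 7/2b^2 + 3/10a - 3b - 34/5.
  leading term b^2: no divisor's leading term divides it; move 7/2b^2 to the remainder.
  leading term a: subtract (3/10)·f_2 from 3/10a - 3b - 34/5 → -3b - 13/2
  leading term b: no divisor's leading term divides it; move -3b to the remainder.
  leading term 1: no divisor's leading term divides it; move -13/2 to the remainder.
  remainder 7/2b^2 - 3b - 13/2 ≠ 0; add g_3 = 7/2b^2 - 3b - 13/2 to the basis.

S(f_1,g_3): lcm = ab^2. S = 7/2b^3 + 81/70ab - 4b^2 + 13/7a - 34/5b.
  leading term b^3: subtract (b)·g_3 from 7/2b^3 + 81/70ab - 4b^2 + 13/7a - 34/5b → 81/70ab - b^2 + 13/7a - 3/10b
  leading term ab: subtract (-81/140)·f_1 from 81/70ab - b^2 + 13/7a - 3/10b → -101/20b^2 + 151/100a + 303/70b + 1377/175
  leading term b^2: subtract (-101/70)·g_3 from -101/20b^2 + 151/100a + 303/70b + 1377/175 → 151/100a - 151/100
  leading term a: subtract (151/100)·f_2 from 151/100a - 151/100 → 0
  remainder 0.

S(f_2,g_3): leading monomials are coprime, so the S-polynomial reduces to 0 (Buchberger's first criterion).
Every S-polynomial of the final basis reduces to 0, so we have a Gröbner basis.
Inter-reduce: drop elements whose leading term is divisible by another's, tail-reduce, and make monic.

G = {b^2 - 6/7b - 13/7, a - 1}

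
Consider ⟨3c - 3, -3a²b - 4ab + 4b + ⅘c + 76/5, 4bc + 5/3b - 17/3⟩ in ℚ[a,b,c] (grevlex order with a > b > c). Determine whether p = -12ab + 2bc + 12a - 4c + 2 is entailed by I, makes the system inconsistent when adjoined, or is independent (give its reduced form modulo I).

First compute the reduced Gröbner basis of I by Buchberger's algorithm.
f_1 = 3c - 3, LT = c.
f_2 = -3a²b - 4ab + 4b + ⅘c + 76/5, LT = a²b.
f_3 = 4bc + 5/3b - 17/3, LT = bc.

S(f_1,f_2): leading monomials are coprime, so the S-polynomial reduces to 0 (Buchberger's first criterion).
S(f_1,f_3): lcm = bc. S = -17/12b + 17/12.
  leading term b: no divisor's leading term divides it; move -17/12b to the remainder.
  leading term 1: no divisor's leading term divides it; move 17/12 to the remainder.
  remainder -17/12b + 17/12 ≠ 0; add h_4 = -17/12b + 17/12 to the basis.

S(f_2,f_3): lcm = a²bc. S = -5/12a²b + 4/3abc + 17/12a² - 4/3bc - 4/15c² - 76/15c.
  leading term a²b: subtract (5/36)·f_2 from -5/12a²b + 4/3abc + 17/12a² - 4/3bc - 4/15c² - 76/15c → 4/3abc + 17/12a² + 5/9ab - 4/3bc - 4/15c² - 5/9b - 233/45c - 19/9
  leading term abc: subtract (4/9ab)·f_1 from 4/3abc + 17/12a² + 5/9ab - 4/3bc - 4/15c² - 5/9b - 233/45c - 19/9 → 17/12a² + 17/9ab - 4/3bc - 4/15c² - 5/9b - 233/45c - 19/9
  leading term a²: no divisor's leading term divides it; move 17/12a² to the remainder.
  leading term ab: subtract (-4/3a)·h_4 from 17/9ab - 4/3bc - 4/15c² - 5/9b - 233/45c - 19/9 → -4/3bc - 4/15c² + 17/9a - 5/9b - 233/45c - 19/9
  leading term bc: subtract (-4/9b)·f_1 from -4/3bc - 4/15c² + 17/9a - 5/9b - 233/45c - 19/9 → -4/15c² + 17/9a - 17/9b - 233/45c - 19/9
  leading term c²: subtract (-4/45c)·f_1 from -4/15c² + 17/9a - 17/9b - 233/45c - 19/9 → 17/9a - 17/9b - 49/9c - 19/9
  leading term a: no divisor's leading term divides it; move 17/9a to the remainder.
  leading term b: subtract (4/3)·h_4 from -17/9b - 49/9c - 19/9 → -49/9c - 4
  leading term c: subtract (-49/27)·f_1 from -49/9c - 4 → -85/9
  leading term 1: no divisor's leading term divides it; move -85/9 to the remainder.
  remainder 17/12a² + 17/9a - 85/9 ≠ 0; add h_5 = 17/12a² + 17/9a - 85/9 to the basis.

S(f_1,h_4): leading monomials are coprime, so the S-polynomial reduces to 0 (Buchberger's first criterion).
S(f_2,h_4): lcm = a²b. S = a² + 4/3ab - 4/3b - 4/15c - 76/15.
  leading term a²: subtract (12/17)·h_5 from a² + 4/3ab - 4/3b - 4/15c - 76/15 → 4/3ab - 4/3a - 4/3b - 4/15c + 8/5
  leading term ab: subtract (-16/17a)·h_4 from 4/3ab - 4/3a - 4/3b - 4/15c + 8/5 → -4/3b - 4/15c + 8/5
  leading term b: subtract (16/17)·h_4 from -4/3b - 4/15c + 8/5 → -4/15c + 4/15
  leading term c: subtract (-4/45)·f_1 from -4/15c + 4/15 → 0
  remainder 0.

S(f_3,h_4): lcm = bc. S = 5/12b + c - 17/12.
  leading term b: subtract (-5/17)·h_4 from 5/12b + c - 17/12 → c - 1
  leading term c: subtract (⅓)·f_1 from c - 1 → 0
  remainder 0.

S(f_1,h_5): leading monomials are coprime, so the S-polynomial reduces to 0 (Buchberger's first criterion).
S(f_2,h_5): lcm = a²b. S = 16/3b - 4/15c - 76/15.
  leading term b: subtract (-64/17)·h_4 from 16/3b - 4/15c - 76/15 → -4/15c + 4/15
  leading term c: subtract (-4/45)·f_1 from -4/15c + 4/15 → 0
  remainder 0.

S(f_3,h_5): leading monomials are coprime, so the S-polynomial reduces to 0 (Buchberger's first criterion).
S(h_4,h_5): leading monomials are coprime, so the S-polynomial reduces to 0 (Buchberger's first criterion).
Every S-polynomial of the final basis reduces to 0, so we have a Gröbner basis.
Inter-reduce: drop elements whose leading term is divisible by another's, tail-reduce, and make monic.
Reduced Gröbner basis: {a² + 4/3a - 20/3, b - 1, c - 1}.
Label its elements g_1 = a² + 4/3a - 20/3, g_2 = b - 1, g_3 = c - 1.

Reduce p = -12ab + 2bc + 12a - 4c + 2 modulo G:
  leading term ab: subtract (-12a)·g_2 from -12ab + 2bc + 12a - 4c + 2 → 2bc - 4c + 2
  leading term bc: subtract (2c)·g_2 from 2bc - 4c + 2 → -2c + 2
  leading term c: subtract (-2)·g_3 from -2c + 2 → 0
  normal form = 0.
Since the normal form is 0, p ∈ I.

The remainder on division by a Gröbner basis is unique — it is the normal form.

-12ab + 2bc + 12a - 4c + 2 lies in I (it reduces to 0).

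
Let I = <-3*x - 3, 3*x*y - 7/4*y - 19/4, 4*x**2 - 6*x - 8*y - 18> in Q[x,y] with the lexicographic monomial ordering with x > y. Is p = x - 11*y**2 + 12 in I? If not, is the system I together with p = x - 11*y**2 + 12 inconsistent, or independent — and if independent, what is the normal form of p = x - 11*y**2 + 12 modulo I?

First compute the reduced Gröbner basis of I by Buchberger's algorithm.
f_1 = -3*x - 3, LT = x.
f_2 = 3*x*y - 7/4*y - 19/4, LT = x*y.
f_3 = 4*x**2 - 6*x - 8*y - 18, LT = x**2.

S(f_1,f_2): lcm = x*y. S = 19/12*y + 19/12.
  reduce S modulo (f_1, f_2, f_3):
  remainder 19/12*y + 19/12 ≠ 0; add h_4 = 19/12*y + 19/12 to the basis.

The other S-polynomials (S(f_1,f_3), S(f_2,f_3), S(f_1,h_4), S(f_2,h_4), S(f_3,h_4)) all reduce to 0 modulo the current basis, so we have a Gröbner basis.
Inter-reduce: drop elements whose leading term is divisible by another's, tail-reduce, and make monic.
Reduced Gröbner basis: {x + 1, y + 1}.
Label its elements g_1 = x + 1, g_2 = y + 1.

Reduce p = x - 11*y**2 + 12 modulo G:
  leading term x: subtract (1)·g_1 from x - 11*y**2 + 12 → -11*y**2 + 11
  leading term y**2: subtract (-11*y)·g_2 from -11*y**2 + 11 → 11*y + 11
  leading term y: subtract (11)·g_2 from 11*y + 11 → 0
  normal form = 0.
Since the normal form is 0, p ∈ I.

The remainder on division by a Gröbner basis is unique — it is the normal form.

x - 11*y**2 + 12 lies in I (it reduces to 0).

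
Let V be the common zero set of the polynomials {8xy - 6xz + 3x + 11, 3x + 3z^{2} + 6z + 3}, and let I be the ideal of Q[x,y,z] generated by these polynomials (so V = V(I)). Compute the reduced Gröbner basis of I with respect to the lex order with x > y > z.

G = {x + z^{2} + 2z + 1, yz^{2} + 2yz + y - \tfrac{3}{4}z^{3} - \tfrac{9}{8}z^{2} - 1}

f_1 = 8xy - 6xz + 3x + 11, LT = xy.
f_2 = 3x + 3z^{2} + 6z + 3, LT = x.

S(f_1,f_2): lcm = xy. S = -\tfrac{3}{4}xz + \tfrac{3}{8}x - yz^{2} - 2yz - y + \tfrac{11}{8}.
  leading term xz: subtract (-\tfrac{1}{4}z)·f_2 from -\tfrac{3}{4}xz + \tfrac{3}{8}x - yz^{2} - 2yz - y + \tfrac{11}{8} → \tfrac{3}{8}x - yz^{2} - 2yz - y + \tfrac{3}{4}z^{3} + \tfrac{3}{2}z^{2} + \tfrac{3}{4}z + \tfrac{11}{8}
  leading term x: subtract (\tfrac{1}{8})·f_2 from \tfrac{3}{8}x - yz^{2} - 2yz - y + \tfrac{3}{4}z^{3} + \tfrac{3}{2}z^{2} + \tfrac{3}{4}z + \tfrac{11}{8} → -yz^{2} - 2yz - y + \tfrac{3}{4}z^{3} + \tfrac{9}{8}z^{2} + 1
  leading term yz^{2}: no divisor's leading term divides it; move -yz^{2} to the remainder.
  leading term yz: no divisor's leading term divides it; move -2yz to the remainder.
  leading term y: no divisor's leading term divides it; move -y to the remainder.
  leading term z^{3}: no divisor's leading term divides it; move \tfrac{3}{4}z^{3} to the remainder.
  leading term z^{2}: no divisor's leading term divides it; move \tfrac{9}{8}z^{2} to the remainder.
  leading term 1: no divisor's leading term divides it; move 1 to the remainder.
  remainder -yz^{2} - 2yz - y + \tfrac{3}{4}z^{3} + \tfrac{9}{8}z^{2} + 1 ≠ 0; add g_3 = -yz^{2} - 2yz - y + \tfrac{3}{4}z^{3} + \tfrac{9}{8}z^{2} + 1 to the basis.

The other S-polynomials (S(f_1,g_3), S(f_2,g_3)) all reduce to 0 modulo the current basis, so we have a Gröbner basis.
Inter-reduce: drop elements whose leading term is divisible by another's, tail-reduce, and make monic.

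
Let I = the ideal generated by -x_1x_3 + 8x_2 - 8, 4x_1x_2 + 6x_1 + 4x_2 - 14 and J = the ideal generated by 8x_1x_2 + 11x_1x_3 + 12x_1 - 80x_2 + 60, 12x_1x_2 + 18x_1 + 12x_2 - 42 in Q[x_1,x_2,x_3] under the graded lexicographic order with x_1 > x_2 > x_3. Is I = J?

Yes, the ideals are equal.

Two ideals are equal iff their reduced Gröbner bases coincide (the reduced basis is unique for a fixed ordering).
Buchberger on the first generating set:
f_1 = -x_1x_3 + 8x_2 - 8, LT = x_1x_3.
f_2 = 4x_1x_2 + 6x_1 + 4x_2 - 14, LT = x_1x_2.

S(f_1,f_2): lcm = x_1x_2x_3. S = -3/2x_1x_3 - 8x_2^2 - x_2x_3 + 8x_2 + 7/2x_3.
  leading term x_1x_3: subtract (3/2)·f_1 from -3/2x_1x_3 - 8x_2^2 - x_2x_3 + 8x_2 + 7/2x_3 → -8x_2^2 - x_2x_3 - 4x_2 + 7/2x_3 + 12
  leading term x_2^2: no divisor's leading term divides it; move -8x_2^2 to the remainder.
  leading term x_2x_3: no divisor's leading term divides it; move -x_2x_3 to the remainder.
  leading term x_2: no divisor's leading term divides it; move -4x_2 to the remainder.
  leading term x_3: no divisor's leading term divides it; move 7/2x_3 to the remainder.
  leading term 1: no divisor's leading term divides it; move 12 to the remainder.
  remainder -8x_2^2 - x_2x_3 - 4x_2 + 7/2x_3 + 12 ≠ 0; add g_3 = -8x_2^2 - x_2x_3 - 4x_2 + 7/2x_3 + 12 to the basis.

The other S-polynomials (S(f_1,g_3), S(f_2,g_3)) all reduce to 0 modulo the current basis, so we have a Gröbner basis.
Inter-reduce: drop elements whose leading term is divisible by another's, tail-reduce, and make monic.
Reduced Gröbner basis: {x_1x_2 + 3/2x_1 + x_2 - 7/2, x_1x_3 - 8x_2 + 8, x_2^2 + 1/8x_2x_3 + 1/2x_2 - 7/16x_3 - 3/2}.

Buchberger on the second generating set:
h_1 = 8x_1x_2 + 11x_1x_3 + 12x_1 - 80x_2 + 60, LT = x_1x_2.
h_2 = 12x_1x_2 + 18x_1 + 12x_2 - 42, LT = x_1x_2.

S(h_1,h_2): lcm = x_1x_2. S = 11/8x_1x_3 - 11x_2 + 11.
  leading term x_1x_3: no divisor's leading term divides it; move 11/8x_1x_3 to the remainder.
  leading term x_2: no divisor's leading term divides it; move -11x_2 to the remainder.
  leading term 1: no divisor's leading term divides it; move 11 to the remainder.
  remainder 11/8x_1x_3 - 11x_2 + 11 ≠ 0; add k_3 = 11/8x_1x_3 - 11x_2 + 11 to the basis.

S(h_1,k_3): lcm = x_1x_2x_3. S = 11/8x_1x_3^2 + 3/2x_1x_3 + 8x_2^2 - 10x_2x_3 - 8x_2 + 15/2x_3.
  leading term x_1x_3^2: subtract (x_3)·k_3 from 11/8x_1x_3^2 + 3/2x_1x_3 + 8x_2^2 - 10x_2x_3 - 8x_2 + 15/2x_3 → 3/2x_1x_3 + 8x_2^2 + x_2x_3 - 8x_2 - 7/2x_3
  leading term x_1x_3: subtract (12/11)·k_3 from 3/2x_1x_3 + 8x_2^2 + x_2x_3 - 8x_2 - 7/2x_3 → 8x_2^2 + x_2x_3 + 4x_2 - 7/2x_3 - 12
  leading term x_2^2: no divisor's leading term divides it; move 8x_2^2 to the remainder.
  leading term x_2x_3: no divisor's leading term divides it; move x_2x_3 to the remainder.
  leading term x_2: no divisor's leading term divides it; move 4x_2 to the remainder.
  leading term x_3: no divisor's leading term divides it; move -7/2x_3 to the remainder.
  leading term 1: no divisor's leading term divides it; move -12 to the remainder.
  remainder 8x_2^2 + x_2x_3 + 4x_2 - 7/2x_3 - 12 ≠ 0; add k_4 = 8x_2^2 + x_2x_3 + 4x_2 - 7/2x_3 - 12 to the basis.

The other S-polynomials (S(h_2,k_3), S(h_1,k_4), S(h_2,k_4), S(k_3,k_4)) all reduce to 0 modulo the current basis, so we have a Gröbner basis.
Inter-reduce: drop elements whose leading term is divisible by another's, tail-reduce, and make monic.
Reduced Gröbner basis: {x_1x_2 + 3/2x_1 + x_2 - 7/2, x_1x_3 - 8x_2 + 8, x_2^2 + 1/8x_2x_3 + 1/2x_2 - 7/16x_3 - 3/2}.

The two bases agree; hence the ideals are identical.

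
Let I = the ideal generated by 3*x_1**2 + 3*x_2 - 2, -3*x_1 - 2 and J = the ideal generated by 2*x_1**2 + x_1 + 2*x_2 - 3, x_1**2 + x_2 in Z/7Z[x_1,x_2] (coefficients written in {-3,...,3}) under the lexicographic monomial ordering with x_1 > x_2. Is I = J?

For a fixed monomial order, each ideal has a unique reduced Gröbner basis; comparing bases decides equality.
Buchberger on the first generating set:
f_1 = 3*x_1**2 + 3*x_2 - 2, LT = x_1**2.
f_2 = -3*x_1 - 2, LT = x_1.

S(f_1,f_2): lcm = x_1**2. S = -3*x_1 + x_2 - 3.
  leading term x_1: subtract (1)·f_2 from -3*x_1 + x_2 - 3 → x_2 - 1
  leading term x_2: no divisor's leading term divides it; move x_2 to the remainder.
  leading term 1: no divisor's leading term divides it; move -1 to the remainder.
  remainder x_2 - 1 ≠ 0; add g_3 = x_2 - 1 to the basis.

The other S-polynomials (S(f_1,g_3), S(f_2,g_3)) all reduce to 0 modulo the current basis, so we have a Gröbner basis.
Inter-reduce: drop elements whose leading term is divisible by another's, tail-reduce, and make monic.
Reduced Gröbner basis: {x_1 + 3, x_2 - 1}.

Buchberger on the second generating set:
h_1 = 2*x_1**2 + x_1 + 2*x_2 - 3, LT = x_1**2.
h_2 = x_1**2 + x_2, LT = x_1**2.

S(h_1,h_2): lcm = x_1**2. S = -3*x_1 + 2.
  leading term x_1: no divisor's leading term divides it; move -3*x_1 to the remainder.
  leading term 1: no divisor's leading term divides it; move 2 to the remainder.
  remainder -3*x_1 + 2 ≠ 0; add k_3 = -3*x_1 + 2 to the basis.

S(h_1,k_3): lcm = x_1**2. S = x_2 + 2.
  leading term x_2: no divisor's leading term divides it; move x_2 to the remainder.
  leading term 1: no divisor's leading term divides it; move 2 to the remainder.
  remainder x_2 + 2 ≠ 0; add k_4 = x_2 + 2 to the basis.

The other S-polynomials (S(h_2,k_3), S(h_1,k_4), S(h_2,k_4), S(k_3,k_4)) all reduce to 0 modulo the current basis, so we have a Gröbner basis.
Inter-reduce: drop elements whose leading term is divisible by another's, tail-reduce, and make monic.
Reduced Gröbner basis: {x_1 - 3, x_2 + 2}.

Since the reduced bases disagree, the two ideals are not the same.
The same test decides containment: I ⊆ J iff every generator of I reduces to 0 modulo a Gröbner basis of J.

No, the ideals differ.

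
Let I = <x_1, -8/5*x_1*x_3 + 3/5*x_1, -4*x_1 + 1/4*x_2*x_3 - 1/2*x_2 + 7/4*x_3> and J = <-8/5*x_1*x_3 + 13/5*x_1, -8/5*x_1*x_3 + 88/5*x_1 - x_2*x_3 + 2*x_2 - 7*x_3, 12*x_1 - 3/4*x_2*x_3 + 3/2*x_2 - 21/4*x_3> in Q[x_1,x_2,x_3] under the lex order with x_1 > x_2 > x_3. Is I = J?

For a fixed monomial order, each ideal has a unique reduced Gröbner basis; comparing bases decides equality.
Buchberger on the first generating set:
f_1 = x_1, LT = x_1.
f_2 = -8/5*x_1*x_3 + 3/5*x_1, LT = x_1*x_3.
f_3 = -4*x_1 + 1/4*x_2*x_3 - 1/2*x_2 + 7/4*x_3, LT = x_1.

S(f_1,f_3): lcm = x_1. S = 1/16*x_2*x_3 - 1/8*x_2 + 7/16*x_3.
  leading term x_2*x_3: no divisor's leading term divides it; move 1/16*x_2*x_3 to the remainder.
  leading term x_2: no divisor's leading term divides it; move -1/8*x_2 to the remainder.
  leading term x_3: no divisor's leading term divides it; move 7/16*x_3 to the remainder.
  remainder 1/16*x_2*x_3 - 1/8*x_2 + 7/16*x_3 ≠ 0; add g_4 = 1/16*x_2*x_3 - 1/8*x_2 + 7/16*x_3 to the basis.

The other S-polynomials (S(f_1,f_2), S(f_2,f_3), S(f_1,g_4), S(f_2,g_4), S(f_3,g_4)) all reduce to 0 modulo the current basis, so we have a Gröbner basis.
Inter-reduce: drop elements whose leading term is divisible by another's, tail-reduce, and make monic.
Reduced Gröbner basis: {x_1, x_2*x_3 - 2*x_2 + 7*x_3}.

Buchberger on the second generating set:
h_1 = -8/5*x_1*x_3 + 13/5*x_1, LT = x_1*x_3.
h_2 = -8/5*x_1*x_3 + 88/5*x_1 - x_2*x_3 + 2*x_2 - 7*x_3, LT = x_1*x_3.
h_3 = 12*x_1 - 3/4*x_2*x_3 + 3/2*x_2 - 21/4*x_3, LT = x_1.

S(h_1,h_2): lcm = x_1*x_3. S = 75/8*x_1 - 5/8*x_2*x_3 + 5/4*x_2 - 35/8*x_3.
  leading term x_1: subtract (25/32)·h_3 from 75/8*x_1 - 5/8*x_2*x_3 + 5/4*x_2 - 35/8*x_3 → -5/128*x_2*x_3 + 5/64*x_2 - 35/128*x_3
  leading term x_2*x_3: no divisor's leading term divides it; move -5/128*x_2*x_3 to the remainder.
  leading term x_2: no divisor's leading term divides it; move 5/64*x_2 to the remainder.
  leading term x_3: no divisor's leading term divides it; move -35/128*x_3 to the remainder.
  remainder -5/128*x_2*x_3 + 5/64*x_2 - 35/128*x_3 ≠ 0; add k_4 = -5/128*x_2*x_3 + 5/64*x_2 - 35/128*x_3 to the basis.

The other S-polynomials (S(h_1,h_3), S(h_2,h_3), S(h_1,k_4), S(h_2,k_4), S(h_3,k_4)) all reduce to 0 modulo the current basis, so we have a Gröbner basis.
Inter-reduce: drop elements whose leading term is divisible by another's, tail-reduce, and make monic.
Reduced Gröbner basis: {x_1, x_2*x_3 - 2*x_2 + 7*x_3}.

Same reduced basis, so the two generating sets span the same ideal.
The choice of monomial ordering does not affect the verdict — as long as both bases are computed under the same ordering, their equality decides ideal equality.

Yes, the ideals are equal.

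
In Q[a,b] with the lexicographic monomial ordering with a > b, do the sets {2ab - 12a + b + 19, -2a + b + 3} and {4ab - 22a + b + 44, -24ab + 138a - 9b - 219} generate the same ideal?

For a fixed monomial order, each ideal has a unique reduced Gröbner basis; comparing bases decides equality.
Buchberger on the first generating set:
f_1 = 2ab - 12a + b + 19, LT = ab.
f_2 = -2a + b + 3, LT = a.

S(f_1,f_2): lcm = ab. S = -6a + \tfrac{1}{2}b^{2} + 2b + \tfrac{19}{2}.
  leading term a: subtract (3)·f_2 from -6a + \tfrac{1}{2}b^{2} + 2b + \tfrac{19}{2} → \tfrac{1}{2}b^{2} - b + \tfrac{1}{2}
  leading term b^{2}: no divisor's leading term divides it; move \tfrac{1}{2}b^{2} to the remainder.
  leading term b: no divisor's leading term divides it; move -b to the remainder.
  leading term 1: no divisor's leading term divides it; move \tfrac{1}{2} to the remainder.
  remainder \tfrac{1}{2}b^{2} - b + \tfrac{1}{2} ≠ 0; add g_3 = \tfrac{1}{2}b^{2} - b + \tfrac{1}{2} to the basis.

The other S-polynomials (S(f_1,g_3), S(f_2,g_3)) all reduce to 0 modulo the current basis, so we have a Gröbner basis.
Inter-reduce: drop elements whose leading term is divisible by another's, tail-reduce, and make monic.
Reduced Gröbner basis: {a - \tfrac{1}{2}b - \tfrac{3}{2}, b^{2} - 2b + 1}.

Buchberger on the second generating set:
h_1 = 4ab - 22a + b + 44, LT = ab.
h_2 = -24ab + 138a - 9b - 219, LT = ab.

S(h_1,h_2): lcm = ab. S = \tfrac{1}{4}a - \tfrac{1}{8}b + \tfrac{15}{8}.
  leading term a: no divisor's leading term divides it; move \tfrac{1}{4}a to the remainder.
  leading term b: no divisor's leading term divides it; move -\tfrac{1}{8}b to the remainder.
  leading term 1: no divisor's leading term divides it; move \tfrac{15}{8} to the remainder.
  remainder \tfrac{1}{4}a - \tfrac{1}{8}b + \tfrac{15}{8} ≠ 0; add k_3 = \tfrac{1}{4}a - \tfrac{1}{8}b + \tfrac{15}{8} to the basis.

S(h_1,k_3): lcm = ab. S = -\tfrac{11}{2}a + \tfrac{1}{2}b^{2} - \tfrac{29}{4}b + 11.
  leading term a: subtract (-22)·k_3 from -\tfrac{11}{2}a + \tfrac{1}{2}b^{2} - \tfrac{29}{4}b + 11 → \tfrac{1}{2}b^{2} - 10b + \tfrac{209}{4}
  leading term b^{2}: no divisor's leading term divides it; move \tfrac{1}{2}b^{2} to the remainder.
  leading term b: no divisor's leading term divides it; move -10b to the remainder.
  leading term 1: no divisor's leading term divides it; move \tfrac{209}{4} to the remainder.
  remainder \tfrac{1}{2}b^{2} - 10b + \tfrac{209}{4} ≠ 0; add k_4 = \tfrac{1}{2}b^{2} - 10b + \tfrac{209}{4} to the basis.

The other S-polynomials (S(h_2,k_3), S(h_1,k_4), S(h_2,k_4), S(k_3,k_4)) all reduce to 0 modulo the current basis, so we have a Gröbner basis.
Inter-reduce: drop elements whose leading term is divisible by another's, tail-reduce, and make monic.
Reduced Gröbner basis: {a - \tfrac{1}{2}b + \tfrac{15}{2}, b^{2} - 20b + \tfrac{209}{2}}.

These differ, so the ideals are not equal.

No, the ideals differ.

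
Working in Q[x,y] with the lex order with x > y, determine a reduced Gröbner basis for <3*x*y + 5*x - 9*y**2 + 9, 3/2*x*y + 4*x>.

G = {x + 3*y**2 - 3, y**3 + 8/3*y**2 - y - 8/3}

f_1 = 3*x*y + 5*x - 9*y**2 + 9, LT = x*y.
f_2 = 3/2*x*y + 4*x, LT = x*y.

S(f_1,f_2): lcm = x*y. S = -x - 3*y**2 + 3.
  reduce S modulo (f_1, f_2):
  remainder -x - 3*y**2 + 3 ≠ 0; add g_3 = -x - 3*y**2 + 3 to the basis.

S(f_1,g_3): lcm = x*y. S = 5/3*x - 3*y**3 - 3*y**2 + 3*y + 3.
  reduce S modulo (f_1, f_2, g_3):
  remainder -3*y**3 - 8*y**2 + 3*y + 8 ≠ 0; add g_4 = -3*y**3 - 8*y**2 + 3*y + 8 to the basis.

The other S-polynomials (S(f_2,g_3), S(f_1,g_4), S(f_2,g_4), S(g_3,g_4)) all reduce to 0 modulo the current basis, so we have a Gröbner basis.
Inter-reduce: drop elements whose leading term is divisible by another's, tail-reduce, and make monic.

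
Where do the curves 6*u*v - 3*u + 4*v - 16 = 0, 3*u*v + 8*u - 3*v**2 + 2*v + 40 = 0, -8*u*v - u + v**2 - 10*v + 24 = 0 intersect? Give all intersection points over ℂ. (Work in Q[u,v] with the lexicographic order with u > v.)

Compute a lex Gröbner basis by Buchberger's algorithm.
f_1 = 6*u*v - 3*u + 4*v - 16, LT = u*v.
f_2 = 3*u*v + 8*u - 3*v**2 + 2*v + 40, LT = u*v.
f_3 = -8*u*v - u + v**2 - 10*v + 24, LT = u*v.

S(f_1,f_2): lcm = u*v. S = -19/6*u + v**2 - 16.
  leading term u: no divisor's leading term divides it; move -19/6*u to the remainder.
  leading term v**2: no divisor's leading term divides it; move v**2 to the remainder.
  leading term 1: no divisor's leading term divides it; move -16 to the remainder.
  remainder -19/6*u + v**2 - 16 ≠ 0; add h_4 = -19/6*u + v**2 - 16 to the basis.

S(f_1,f_3): lcm = u*v. S = -5/8*u + 1/8*v**2 - 7/12*v + 1/3.
  leading term u: subtract (15/76)·h_4 from -5/8*u + 1/8*v**2 - 7/12*v + 1/3 → -11/152*v**2 - 7/12*v + 199/57
  leading term v**2: no divisor's leading term divides it; move -11/152*v**2 to the remainder.
  leading term v: no divisor's leading term divides it; move -7/12*v to the remainder.
  leading term 1: no divisor's leading term divides it; move 199/57 to the remainder.
  remainder -11/152*v**2 - 7/12*v + 199/57 ≠ 0; add h_5 = -11/152*v**2 - 7/12*v + 199/57 to the basis.

S(f_1,h_4): lcm = u*v. S = -1/2*u + 6/19*v**3 - 250/57*v - 8/3.
  leading term u: subtract (3/19)·h_4 from -1/2*u + 6/19*v**3 - 250/57*v - 8/3 → 6/19*v**3 - 3/19*v**2 - 250/57*v - 8/57
  leading term v**3: subtract (-48/11*v)·h_5 from 6/19*v**3 - 3/19*v**2 - 250/57*v - 8/57 → -565/209*v**2 + 358/33*v - 8/57
  leading term v**2: subtract (4520/121)·h_5 from -565/209*v**2 + 358/33*v - 8/57 → 11848/363*v - 47392/363
  leading term v: no divisor's leading term divides it; move 11848/363*v to the remainder.
  leading term 1: no divisor's leading term divides it; move -47392/363 to the remainder.
  remainder 11848/363*v - 47392/363 ≠ 0; add h_6 = 11848/363*v - 47392/363 to the basis.

The other S-polynomials (S(f_2,f_3), S(f_2,h_4), S(f_3,h_4), S(f_1,h_5), S(f_2,h_5), S(f_3,h_5), S(h_4,h_5), S(f_1,h_6), S(f_2,h_6), S(f_3,h_6), S(h_4,h_6), S(h_5,h_6)) all reduce to 0 modulo the current basis, so we have a Gröbner basis.
Inter-reduce: drop elements whose leading term is divisible by another's, tail-reduce, and make monic.
Reduced Gröbner basis: {u, v - 4}.

From the last basis element, v - 4 = 0, so v takes values in {4}. Each choice, substituted upward through the basis, yields the corresponding point(s) of the solution set.
  v = 4: the earlier basis element becomes u = 0, giving u = 0 — point (0, 4).
Each listed point satisfies every original equation (direct substitution).

{(0, 4)}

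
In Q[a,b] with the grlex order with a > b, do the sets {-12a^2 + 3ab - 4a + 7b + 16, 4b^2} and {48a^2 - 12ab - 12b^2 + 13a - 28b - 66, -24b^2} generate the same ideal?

No, the ideals differ.

Equality of ideals is decidable: compute both reduced Gröbner bases (unique for the ordering) and check whether they agree.
Buchberger on the first generating set:
f_1 = -12a^2 + 3ab - 4a + 7b + 16, LT = a^2.
f_2 = 4b^2, LT = b^2.

The S-polynomials (S(f_1,f_2)) all reduce to 0 modulo the current basis, so we have a Gröbner basis.
Inter-reduce: drop elements whose leading term is divisible by another's, tail-reduce, and make monic.
Reduced Gröbner basis: {a^2 - 1/4ab + 1/3a - 7/12b - 4/3, b^2}.

Buchberger on the second generating set:
h_1 = 48a^2 - 12ab - 12b^2 + 13a - 28b - 66, LT = a^2.
h_2 = -24b^2, LT = b^2.

The S-polynomials (S(h_1,h_2)) all reduce to 0 modulo the current basis, so we have a Gröbner basis.
Inter-reduce: drop elements whose leading term is divisible by another's, tail-reduce, and make monic.
Reduced Gröbner basis: {a^2 - 1/4ab + 13/48a - 7/12b - 11/8, b^2}.

The bases are distinct; the ideals are different.
The choice of monomial ordering does not affect the verdict — as long as both bases are computed under the same ordering, their equality decides ideal equality.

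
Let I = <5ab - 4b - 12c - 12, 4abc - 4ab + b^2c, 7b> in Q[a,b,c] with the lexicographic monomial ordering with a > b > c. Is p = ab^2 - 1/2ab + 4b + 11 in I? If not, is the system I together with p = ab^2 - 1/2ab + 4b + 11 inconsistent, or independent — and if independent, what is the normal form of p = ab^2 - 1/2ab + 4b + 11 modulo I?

First compute the reduced Gröbner basis of I by Buchberger's algorithm.
f_1 = 5ab - 4b - 12c - 12, LT = ab.
f_2 = 4abc - 4ab + b^2c, LT = abc.
f_3 = 7b, LT = b.

S(f_1,f_2): lcm = abc. S = ab - 1/4b^2c - 4/5bc - 12/5c^2 - 12/5c.
  leading term ab: subtract (1/5)·f_1 from ab - 1/4b^2c - 4/5bc - 12/5c^2 - 12/5c → -1/4b^2c - 4/5bc + 4/5b - 12/5c^2 + 12/5
  leading term b^2c: subtract (-1/28bc)·f_3 from -1/4b^2c - 4/5bc + 4/5b - 12/5c^2 + 12/5 → -4/5bc + 4/5b - 12/5c^2 + 12/5
  leading term bc: subtract (-4/35c)·f_3 from -4/5bc + 4/5b - 12/5c^2 + 12/5 → 4/5b - 12/5c^2 + 12/5
  leading term b: subtract (4/35)·f_3 from 4/5b - 12/5c^2 + 12/5 → -12/5c^2 + 12/5
  leading term c^2: no divisor's leading term divides it; move -12/5c^2 to the remainder.
  leading term 1: no divisor's leading term divides it; move 12/5 to the remainder.
  remainder -12/5c^2 + 12/5 ≠ 0; add h_4 = -12/5c^2 + 12/5 to the basis.

S(f_1,f_3): lcm = ab. S = -4/5b - 12/5c - 12/5.
  leading term b: subtract (-4/35)·f_3 from -4/5b - 12/5c - 12/5 → -12/5c - 12/5
  leading term c: no divisor's leading term divides it; move -12/5c to the remainder.
  leading term 1: no divisor's leading term divides it; move -12/5 to the remainder.
  remainder -12/5c - 12/5 ≠ 0; add h_5 = -12/5c - 12/5 to the basis.

S(f_2,f_3): lcm = abc. S = -ab + 1/4b^2c.
  leading term ab: subtract (-1/5)·f_1 from -ab + 1/4b^2c → 1/4b^2c - 4/5b - 12/5c - 12/5
  leading term b^2c: subtract (1/28bc)·f_3 from 1/4b^2c - 4/5b - 12/5c - 12/5 → -4/5b - 12/5c - 12/5
  leading term b: subtract (-4/35)·f_3 from -4/5b - 12/5c - 12/5 → -12/5c - 12/5
  leading term c: subtract (1)·h_5 from -12/5c - 12/5 → 0
  remainder 0.

S(f_1,h_4): leading monomials are coprime, so the S-polynomial reduces to 0 (Buchberger's first criterion).
S(f_2,h_4): lcm = abc^2. S = -abc + ab + 1/4b^2c^2.
  leading term abc: subtract (-1/5c)·f_1 from -abc + ab + 1/4b^2c^2 → ab + 1/4b^2c^2 - 4/5bc - 12/5c^2 - 12/5c
  leading term ab: subtract (1/5)·f_1 from ab + 1/4b^2c^2 - 4/5bc - 12/5c^2 - 12/5c → 1/4b^2c^2 - 4/5bc + 4/5b - 12/5c^2 + 12/5
  leading term b^2c^2: subtract (1/28bc^2)·f_3 from 1/4b^2c^2 - 4/5bc + 4/5b - 12/5c^2 + 12/5 → -4/5bc + 4/5b - 12/5c^2 + 12/5
  leading term bc: subtract (-4/35c)·f_3 from -4/5bc + 4/5b - 12/5c^2 + 12/5 → 4/5b - 12/5c^2 + 12/5
  leading term b: subtract (4/35)·f_3 from 4/5b - 12/5c^2 + 12/5 → -12/5c^2 + 12/5
  leading term c^2: subtract (1)·h_4 from -12/5c^2 + 12/5 → 0
  remainder 0.

S(f_3,h_4): leading monomials are coprime, so the S-polynomial reduces to 0 (Buchberger's first criterion).
S(f_1,h_5): leading monomials are coprime, so the S-polynomial reduces to 0 (Buchberger's first criterion).
S(f_2,h_5): lcm = abc. S = -2ab + 1/4b^2c.
  leading term ab: subtract (-2/5)·f_1 from -2ab + 1/4b^2c → 1/4b^2c - 8/5b - 24/5c - 24/5
  leading term b^2c: subtract (1/28bc)·f_3 from 1/4b^2c - 8/5b - 24/5c - 24/5 → -8/5b - 24/5c - 24/5
  leading term b: subtract (-8/35)·f_3 from -8/5b - 24/5c - 24/5 → -24/5c - 24/5
  leading term c: subtract (2)·h_5 from -24/5c - 24/5 → 0
  remainder 0.

S(f_3,h_5): leading monomials are coprime, so the S-polynomial reduces to 0 (Buchberger's first criterion).
S(h_4,h_5): lcm = c^2. S = -c - 1.
  leading term c: subtract (5/12)·h_5 from -c - 1 → 0
  remainder 0.

Every S-polynomial of the final basis reduces to 0, so we have a Gröbner basis.
Inter-reduce: drop elements whose leading term is divisible by another's, tail-reduce, and make monic.
Reduced Gröbner basis: {b, c + 1}.
Label its elements g_1 = b, g_2 = c + 1.

Reduce p = ab^2 - 1/2ab + 4b + 11 modulo G:
  leading term ab^2: subtract (ab)·g_1 from ab^2 - 1/2ab + 4b + 11 → -1/2ab + 4b + 11
  leading term ab: subtract (-1/2a)·g_1 from -1/2ab + 4b + 11 → 4b + 11
  leading term b: subtract (4)·g_1 from 4b + 11 → 11
  leading term 1: no divisor's leading term divides it; move 11 to the remainder.
  normal form = 11.
The normal form is nonzero, so p ∉ I. Since p minus its normal form lies in I, I + (p) = I + (r) where r = 11; decide whether this ideal is the whole ring.
Here r = 11 is a nonzero constant, hence a unit: 1 ∈ I + (p), the Gröbner basis of I + (p) is {1}, and the enlarged system has no common solution — adjoining p is inconsistent.

Adjoining ab^2 - 1/2ab + 4b + 11 makes the ideal the whole ring: the system is inconsistent.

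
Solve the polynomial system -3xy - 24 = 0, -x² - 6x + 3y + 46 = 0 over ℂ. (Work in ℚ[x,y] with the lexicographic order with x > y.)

Compute a lex Gröbner basis by Buchberger's algorithm.
f_1 = -3xy - 24, LT = xy.
f_2 = -x² - 6x + 3y + 46, LT = x².

S(f_1,f_2): lcm = x²y. S = -6xy + 8x + 3y² + 46y.
  leading term xy: subtract (2)·f_1 from -6xy + 8x + 3y² + 46y → 8x + 3y² + 46y + 48
  leading term x: no divisor's leading term divides it; move 8x to the remainder.
  leading term y²: no divisor's leading term divides it; move 3y² to the remainder.
  leading term y: no divisor's leading term divides it; move 46y to the remainder.
  leading term 1: no divisor's leading term divides it; move 48 to the remainder.
  remainder 8x + 3y² + 46y + 48 ≠ 0; add h_3 = 8x + 3y² + 46y + 48 to the basis.

S(f_1,h_3): lcm = xy. S = -⅜y³ - 23/4y² - 6y + 8.
  leading term y³: no divisor's leading term divides it; move -⅜y³ to the remainder.
  leading term y²: no divisor's leading term divides it; move -23/4y² to the remainder.
  leading term y: no divisor's leading term divides it; move -6y to the remainder.
  leading term 1: no divisor's leading term divides it; move 8 to the remainder.
  remainder -⅜y³ - 23/4y² - 6y + 8 ≠ 0; add h_4 = -⅜y³ - 23/4y² - 6y + 8 to the basis.

S(f_2,h_3): lcm = x². S = -⅜xy² - 23/4xy - 3y - 46.
  leading term xy²: subtract (⅛y)·f_1 from -⅜xy² - 23/4xy - 3y - 46 → -23/4xy - 46
  leading term xy: subtract (23/12)·f_1 from -23/4xy - 46 → 0
  remainder 0.

S(f_1,h_4): lcm = xy³. S = -46/3xy² - 16xy + 64/3x + 8y².
  leading term xy²: subtract (46/9y)·f_1 from -46/3xy² - 16xy + 64/3x + 8y² → -16xy + 64/3x + 8y² + 368/3y
  leading term xy: subtract (16/3)·f_1 from -16xy + 64/3x + 8y² + 368/3y → 64/3x + 8y² + 368/3y + 128
  leading term x: subtract (8/3)·h_3 from 64/3x + 8y² + 368/3y + 128 → 0
  remainder 0.

S(f_2,h_4): leading monomials are coprime, so the S-polynomial reduces to 0 (Buchberger's first criterion).
S(h_3,h_4): leading monomials are coprime, so the S-polynomial reduces to 0 (Buchberger's first criterion).
Every S-polynomial of the final basis reduces to 0, so we have a Gröbner basis.
Inter-reduce: drop elements whose leading term is divisible by another's, tail-reduce, and make monic.
Reduced Gröbner basis: {x + ⅜y² + 23/4y + 6, y³ + 46/3y² + 16y - 64/3}.

Elimination: the polynomial y³ + 46/3y² + 16y - 64/3 lies in the elimination ideal for y, so y ∈ {-2, -20/3 + 4*sqrt(31)/3, -4*sqrt(31)/3 - 20/3}. For each such y, the remaining basis elements (now univariate) give the rest of the solution.
  y = -2: the earlier basis element becomes x - 4 = 0, giving x = 4 — point (4, -2).
  y = -20/3 + 4*sqrt(31)/3: the earlier basis element becomes x + 5 + sqrt(31) = 0, giving x = -sqrt(31) - 5 — point (-sqrt(31) - 5, -20/3 + 4*sqrt(31)/3).
  y = -4*sqrt(31)/3 - 20/3: the earlier basis element becomes x - sqrt(31) + 5 = 0, giving x = -5 + sqrt(31) — point (-5 + sqrt(31), -4*sqrt(31)/3 - 20/3).

{(4, -2), (-sqrt(31) - 5, -20/3 + 4*sqrt(31)/3), (-5 + sqrt(31), -4*sqrt(31)/3 - 20/3)}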